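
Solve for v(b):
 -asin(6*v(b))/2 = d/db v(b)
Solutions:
 Integral(1/asin(6*_y), (_y, v(b))) = C1 - b/2


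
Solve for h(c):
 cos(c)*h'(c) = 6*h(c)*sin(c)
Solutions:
 h(c) = C1/cos(c)^6


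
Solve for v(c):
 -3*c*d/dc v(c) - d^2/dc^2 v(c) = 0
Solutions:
 v(c) = C1 + C2*erf(sqrt(6)*c/2)


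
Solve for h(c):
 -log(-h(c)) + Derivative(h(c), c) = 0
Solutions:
 -li(-h(c)) = C1 + c


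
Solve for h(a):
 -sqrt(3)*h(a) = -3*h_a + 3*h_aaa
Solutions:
 h(a) = C1*exp(2^(1/3)*sqrt(3)*a*(2/(sqrt(5) + 3)^(1/3) + 2^(1/3)*(sqrt(5) + 3)^(1/3))/12)*sin(2^(1/3)*a*(-2^(1/3)*(sqrt(5) + 3)^(1/3) + 2/(sqrt(5) + 3)^(1/3))/4) + C2*exp(2^(1/3)*sqrt(3)*a*(2/(sqrt(5) + 3)^(1/3) + 2^(1/3)*(sqrt(5) + 3)^(1/3))/12)*cos(2^(1/3)*a*(-2^(1/3)*(sqrt(5) + 3)^(1/3) + 2/(sqrt(5) + 3)^(1/3))/4) + C3*exp(-2^(1/3)*sqrt(3)*a*(2/(sqrt(5) + 3)^(1/3) + 2^(1/3)*(sqrt(5) + 3)^(1/3))/6)


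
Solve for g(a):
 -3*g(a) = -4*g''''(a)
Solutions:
 g(a) = C1*exp(-sqrt(2)*3^(1/4)*a/2) + C2*exp(sqrt(2)*3^(1/4)*a/2) + C3*sin(sqrt(2)*3^(1/4)*a/2) + C4*cos(sqrt(2)*3^(1/4)*a/2)


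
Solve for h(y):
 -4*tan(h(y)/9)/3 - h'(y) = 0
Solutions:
 h(y) = -9*asin(C1*exp(-4*y/27)) + 9*pi
 h(y) = 9*asin(C1*exp(-4*y/27))


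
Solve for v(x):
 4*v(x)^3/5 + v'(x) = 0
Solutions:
 v(x) = -sqrt(10)*sqrt(-1/(C1 - 4*x))/2
 v(x) = sqrt(10)*sqrt(-1/(C1 - 4*x))/2


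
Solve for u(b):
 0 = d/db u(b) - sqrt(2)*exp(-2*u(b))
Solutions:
 u(b) = log(-sqrt(C1 + 2*sqrt(2)*b))
 u(b) = log(C1 + 2*sqrt(2)*b)/2


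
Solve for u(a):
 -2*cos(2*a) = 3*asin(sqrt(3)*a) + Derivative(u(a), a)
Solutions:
 u(a) = C1 - 3*a*asin(sqrt(3)*a) - sqrt(3)*sqrt(1 - 3*a^2) - sin(2*a)


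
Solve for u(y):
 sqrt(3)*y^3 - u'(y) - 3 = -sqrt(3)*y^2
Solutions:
 u(y) = C1 + sqrt(3)*y^4/4 + sqrt(3)*y^3/3 - 3*y


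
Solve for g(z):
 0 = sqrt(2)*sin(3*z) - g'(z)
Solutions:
 g(z) = C1 - sqrt(2)*cos(3*z)/3


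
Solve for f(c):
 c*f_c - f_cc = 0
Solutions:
 f(c) = C1 + C2*erfi(sqrt(2)*c/2)


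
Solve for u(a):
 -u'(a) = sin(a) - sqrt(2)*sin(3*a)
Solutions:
 u(a) = C1 + cos(a) - sqrt(2)*cos(3*a)/3


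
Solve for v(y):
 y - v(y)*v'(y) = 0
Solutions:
 v(y) = -sqrt(C1 + y^2)
 v(y) = sqrt(C1 + y^2)


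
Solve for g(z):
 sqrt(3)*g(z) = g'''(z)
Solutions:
 g(z) = C3*exp(3^(1/6)*z) + (C1*sin(3^(2/3)*z/2) + C2*cos(3^(2/3)*z/2))*exp(-3^(1/6)*z/2)


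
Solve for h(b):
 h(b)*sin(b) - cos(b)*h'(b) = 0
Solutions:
 h(b) = C1/cos(b)


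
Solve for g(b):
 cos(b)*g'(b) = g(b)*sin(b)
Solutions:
 g(b) = C1/cos(b)


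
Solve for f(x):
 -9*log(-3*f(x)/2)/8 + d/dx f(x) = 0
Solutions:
 -8*Integral(1/(log(-_y) - log(2) + log(3)), (_y, f(x)))/9 = C1 - x


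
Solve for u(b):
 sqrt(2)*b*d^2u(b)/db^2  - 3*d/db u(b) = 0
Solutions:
 u(b) = C1 + C2*b^(1 + 3*sqrt(2)/2)


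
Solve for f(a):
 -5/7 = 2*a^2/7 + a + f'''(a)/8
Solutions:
 f(a) = C1 + C2*a + C3*a^2 - 4*a^5/105 - a^4/3 - 20*a^3/21


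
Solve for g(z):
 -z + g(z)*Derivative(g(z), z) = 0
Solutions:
 g(z) = -sqrt(C1 + z^2)
 g(z) = sqrt(C1 + z^2)


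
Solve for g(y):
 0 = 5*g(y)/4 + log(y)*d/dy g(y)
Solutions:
 g(y) = C1*exp(-5*li(y)/4)


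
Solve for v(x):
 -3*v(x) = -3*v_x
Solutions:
 v(x) = C1*exp(x)


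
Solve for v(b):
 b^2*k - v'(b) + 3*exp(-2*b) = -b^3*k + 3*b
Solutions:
 v(b) = C1 + b^4*k/4 + b^3*k/3 - 3*b^2/2 - 3*exp(-2*b)/2


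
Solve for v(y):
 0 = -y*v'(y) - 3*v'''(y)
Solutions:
 v(y) = C1 + Integral(C2*airyai(-3^(2/3)*y/3) + C3*airybi(-3^(2/3)*y/3), y)


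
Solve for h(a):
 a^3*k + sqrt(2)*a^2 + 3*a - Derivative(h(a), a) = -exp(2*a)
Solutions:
 h(a) = C1 + a^4*k/4 + sqrt(2)*a^3/3 + 3*a^2/2 + exp(2*a)/2


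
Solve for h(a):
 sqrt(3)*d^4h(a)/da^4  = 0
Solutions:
 h(a) = C1 + C2*a + C3*a^2 + C4*a^3


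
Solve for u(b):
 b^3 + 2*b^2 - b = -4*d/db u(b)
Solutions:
 u(b) = C1 - b^4/16 - b^3/6 + b^2/8


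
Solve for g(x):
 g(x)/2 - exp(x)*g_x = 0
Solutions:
 g(x) = C1*exp(-exp(-x)/2)


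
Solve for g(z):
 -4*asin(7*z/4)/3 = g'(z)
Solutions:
 g(z) = C1 - 4*z*asin(7*z/4)/3 - 4*sqrt(16 - 49*z^2)/21


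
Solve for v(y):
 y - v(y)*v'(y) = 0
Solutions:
 v(y) = -sqrt(C1 + y^2)
 v(y) = sqrt(C1 + y^2)


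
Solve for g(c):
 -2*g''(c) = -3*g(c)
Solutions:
 g(c) = C1*exp(-sqrt(6)*c/2) + C2*exp(sqrt(6)*c/2)


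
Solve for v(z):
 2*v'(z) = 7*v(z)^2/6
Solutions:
 v(z) = -12/(C1 + 7*z)


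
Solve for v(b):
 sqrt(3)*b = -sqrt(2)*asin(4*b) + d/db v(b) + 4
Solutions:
 v(b) = C1 + sqrt(3)*b^2/2 - 4*b + sqrt(2)*(b*asin(4*b) + sqrt(1 - 16*b^2)/4)


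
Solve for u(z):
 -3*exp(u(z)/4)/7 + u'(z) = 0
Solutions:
 u(z) = 4*log(-1/(C1 + 3*z)) + 4*log(28)


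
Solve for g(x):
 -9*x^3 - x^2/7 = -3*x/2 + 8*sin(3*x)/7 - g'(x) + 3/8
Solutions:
 g(x) = C1 + 9*x^4/4 + x^3/21 - 3*x^2/4 + 3*x/8 - 8*cos(3*x)/21


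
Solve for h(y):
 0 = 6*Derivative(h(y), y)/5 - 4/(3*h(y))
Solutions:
 h(y) = -sqrt(C1 + 20*y)/3
 h(y) = sqrt(C1 + 20*y)/3


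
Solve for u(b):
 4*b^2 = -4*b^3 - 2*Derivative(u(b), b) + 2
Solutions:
 u(b) = C1 - b^4/2 - 2*b^3/3 + b


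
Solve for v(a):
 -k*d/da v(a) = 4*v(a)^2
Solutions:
 v(a) = k/(C1*k + 4*a)


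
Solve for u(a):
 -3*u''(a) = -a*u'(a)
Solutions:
 u(a) = C1 + C2*erfi(sqrt(6)*a/6)


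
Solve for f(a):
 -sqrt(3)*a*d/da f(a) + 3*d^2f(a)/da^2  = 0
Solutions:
 f(a) = C1 + C2*erfi(sqrt(2)*3^(3/4)*a/6)


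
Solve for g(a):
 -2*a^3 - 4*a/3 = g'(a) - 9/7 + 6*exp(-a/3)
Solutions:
 g(a) = C1 - a^4/2 - 2*a^2/3 + 9*a/7 + 18*exp(-a/3)


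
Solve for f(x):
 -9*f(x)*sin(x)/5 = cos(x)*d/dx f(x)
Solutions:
 f(x) = C1*cos(x)^(9/5)


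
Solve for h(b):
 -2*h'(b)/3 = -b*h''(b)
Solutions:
 h(b) = C1 + C2*b^(5/3)


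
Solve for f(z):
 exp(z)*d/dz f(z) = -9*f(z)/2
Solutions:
 f(z) = C1*exp(9*exp(-z)/2)


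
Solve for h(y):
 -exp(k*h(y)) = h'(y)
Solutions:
 h(y) = Piecewise((log(1/(C1*k + k*y))/k, Ne(k, 0)), (nan, True))
 h(y) = Piecewise((C1 - y, Eq(k, 0)), (nan, True))


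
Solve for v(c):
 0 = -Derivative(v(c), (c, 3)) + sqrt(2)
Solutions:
 v(c) = C1 + C2*c + C3*c^2 + sqrt(2)*c^3/6


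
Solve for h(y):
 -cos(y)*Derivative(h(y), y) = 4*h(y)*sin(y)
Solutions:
 h(y) = C1*cos(y)^4


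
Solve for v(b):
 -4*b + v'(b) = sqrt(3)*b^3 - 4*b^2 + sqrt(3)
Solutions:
 v(b) = C1 + sqrt(3)*b^4/4 - 4*b^3/3 + 2*b^2 + sqrt(3)*b


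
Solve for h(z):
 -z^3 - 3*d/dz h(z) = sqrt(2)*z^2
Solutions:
 h(z) = C1 - z^4/12 - sqrt(2)*z^3/9


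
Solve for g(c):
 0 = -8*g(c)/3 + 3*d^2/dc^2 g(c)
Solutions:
 g(c) = C1*exp(-2*sqrt(2)*c/3) + C2*exp(2*sqrt(2)*c/3)


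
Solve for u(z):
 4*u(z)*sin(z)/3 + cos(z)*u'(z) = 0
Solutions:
 u(z) = C1*cos(z)^(4/3)


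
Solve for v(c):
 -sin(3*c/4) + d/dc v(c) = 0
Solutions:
 v(c) = C1 - 4*cos(3*c/4)/3


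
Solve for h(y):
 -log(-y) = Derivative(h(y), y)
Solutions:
 h(y) = C1 - y*log(-y) + y


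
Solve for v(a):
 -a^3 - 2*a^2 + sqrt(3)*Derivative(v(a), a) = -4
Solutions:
 v(a) = C1 + sqrt(3)*a^4/12 + 2*sqrt(3)*a^3/9 - 4*sqrt(3)*a/3


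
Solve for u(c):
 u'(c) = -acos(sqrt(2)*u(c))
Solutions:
 Integral(1/acos(sqrt(2)*_y), (_y, u(c))) = C1 - c


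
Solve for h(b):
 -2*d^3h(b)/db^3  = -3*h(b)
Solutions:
 h(b) = C3*exp(2^(2/3)*3^(1/3)*b/2) + (C1*sin(2^(2/3)*3^(5/6)*b/4) + C2*cos(2^(2/3)*3^(5/6)*b/4))*exp(-2^(2/3)*3^(1/3)*b/4)


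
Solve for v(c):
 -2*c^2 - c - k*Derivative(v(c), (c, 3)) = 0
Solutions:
 v(c) = C1 + C2*c + C3*c^2 - c^5/(30*k) - c^4/(24*k)


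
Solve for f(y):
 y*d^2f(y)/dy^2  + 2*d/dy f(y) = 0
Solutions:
 f(y) = C1 + C2/y


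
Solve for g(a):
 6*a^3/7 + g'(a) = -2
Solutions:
 g(a) = C1 - 3*a^4/14 - 2*a


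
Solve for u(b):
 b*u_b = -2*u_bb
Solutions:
 u(b) = C1 + C2*erf(b/2)


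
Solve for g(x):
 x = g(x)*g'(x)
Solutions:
 g(x) = -sqrt(C1 + x^2)
 g(x) = sqrt(C1 + x^2)


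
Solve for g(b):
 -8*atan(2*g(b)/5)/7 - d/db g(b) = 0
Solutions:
 Integral(1/atan(2*_y/5), (_y, g(b))) = C1 - 8*b/7


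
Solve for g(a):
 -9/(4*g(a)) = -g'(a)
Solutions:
 g(a) = -sqrt(C1 + 18*a)/2
 g(a) = sqrt(C1 + 18*a)/2


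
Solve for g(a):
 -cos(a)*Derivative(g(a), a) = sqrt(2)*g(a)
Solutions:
 g(a) = C1*(sin(a) - 1)^(sqrt(2)/2)/(sin(a) + 1)^(sqrt(2)/2)


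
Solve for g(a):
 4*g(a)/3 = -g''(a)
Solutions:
 g(a) = C1*sin(2*sqrt(3)*a/3) + C2*cos(2*sqrt(3)*a/3)


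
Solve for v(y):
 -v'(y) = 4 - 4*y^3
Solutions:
 v(y) = C1 + y^4 - 4*y


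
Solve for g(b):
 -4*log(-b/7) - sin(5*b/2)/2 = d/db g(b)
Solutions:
 g(b) = C1 - 4*b*log(-b) + 4*b + 4*b*log(7) + cos(5*b/2)/5


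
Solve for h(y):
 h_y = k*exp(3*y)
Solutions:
 h(y) = C1 + k*exp(3*y)/3


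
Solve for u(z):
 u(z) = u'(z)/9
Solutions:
 u(z) = C1*exp(9*z)


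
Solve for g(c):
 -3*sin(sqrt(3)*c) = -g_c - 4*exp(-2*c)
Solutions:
 g(c) = C1 - sqrt(3)*cos(sqrt(3)*c) + 2*exp(-2*c)


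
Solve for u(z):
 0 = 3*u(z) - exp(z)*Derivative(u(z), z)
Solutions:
 u(z) = C1*exp(-3*exp(-z))


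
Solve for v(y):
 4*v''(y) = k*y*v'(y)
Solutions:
 v(y) = Piecewise((-sqrt(2)*sqrt(pi)*C1*erf(sqrt(2)*y*sqrt(-k)/4)/sqrt(-k) - C2, (k > 0) | (k < 0)), (-C1*y - C2, True))


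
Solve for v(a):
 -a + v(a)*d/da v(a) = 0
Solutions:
 v(a) = -sqrt(C1 + a^2)
 v(a) = sqrt(C1 + a^2)


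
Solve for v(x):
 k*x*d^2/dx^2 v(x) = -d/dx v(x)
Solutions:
 v(x) = C1 + x^(((re(k) - 1)*re(k) + im(k)^2)/(re(k)^2 + im(k)^2))*(C2*sin(log(x)*Abs(im(k))/(re(k)^2 + im(k)^2)) + C3*cos(log(x)*im(k)/(re(k)^2 + im(k)^2)))


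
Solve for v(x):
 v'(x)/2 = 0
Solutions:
 v(x) = C1


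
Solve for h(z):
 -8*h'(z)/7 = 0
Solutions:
 h(z) = C1


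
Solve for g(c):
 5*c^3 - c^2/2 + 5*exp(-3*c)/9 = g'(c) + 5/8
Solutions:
 g(c) = C1 + 5*c^4/4 - c^3/6 - 5*c/8 - 5*exp(-3*c)/27


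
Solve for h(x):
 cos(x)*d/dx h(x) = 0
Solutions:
 h(x) = C1


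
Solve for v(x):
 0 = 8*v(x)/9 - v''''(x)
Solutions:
 v(x) = C1*exp(-2^(3/4)*sqrt(3)*x/3) + C2*exp(2^(3/4)*sqrt(3)*x/3) + C3*sin(2^(3/4)*sqrt(3)*x/3) + C4*cos(2^(3/4)*sqrt(3)*x/3)


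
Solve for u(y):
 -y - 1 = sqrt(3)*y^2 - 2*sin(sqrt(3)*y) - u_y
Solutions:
 u(y) = C1 + sqrt(3)*y^3/3 + y^2/2 + y + 2*sqrt(3)*cos(sqrt(3)*y)/3


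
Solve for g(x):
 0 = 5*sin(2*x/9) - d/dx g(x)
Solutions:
 g(x) = C1 - 45*cos(2*x/9)/2


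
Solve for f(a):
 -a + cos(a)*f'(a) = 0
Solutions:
 f(a) = C1 + Integral(a/cos(a), a)


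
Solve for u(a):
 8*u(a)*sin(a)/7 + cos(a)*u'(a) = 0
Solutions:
 u(a) = C1*cos(a)^(8/7)


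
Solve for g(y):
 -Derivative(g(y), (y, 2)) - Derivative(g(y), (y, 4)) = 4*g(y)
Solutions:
 g(y) = (C1*sin(sqrt(2)*y*cos(atan(sqrt(15))/2)) + C2*cos(sqrt(2)*y*cos(atan(sqrt(15))/2)))*exp(-sqrt(2)*y*sin(atan(sqrt(15))/2)) + (C3*sin(sqrt(2)*y*cos(atan(sqrt(15))/2)) + C4*cos(sqrt(2)*y*cos(atan(sqrt(15))/2)))*exp(sqrt(2)*y*sin(atan(sqrt(15))/2))


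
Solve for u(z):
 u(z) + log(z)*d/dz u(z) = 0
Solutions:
 u(z) = C1*exp(-li(z))


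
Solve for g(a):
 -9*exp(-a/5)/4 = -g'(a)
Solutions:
 g(a) = C1 - 45*exp(-a/5)/4


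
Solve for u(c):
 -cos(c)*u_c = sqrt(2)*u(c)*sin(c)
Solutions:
 u(c) = C1*cos(c)^(sqrt(2))


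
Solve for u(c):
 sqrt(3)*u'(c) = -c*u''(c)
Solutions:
 u(c) = C1 + C2*c^(1 - sqrt(3))


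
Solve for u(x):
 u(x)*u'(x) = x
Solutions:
 u(x) = -sqrt(C1 + x^2)
 u(x) = sqrt(C1 + x^2)


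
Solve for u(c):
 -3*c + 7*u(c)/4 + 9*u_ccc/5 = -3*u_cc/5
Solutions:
 u(c) = C1*exp(c*(-4 + 4/(9*sqrt(99785) + 2843)^(1/3) + (9*sqrt(99785) + 2843)^(1/3))/36)*sin(sqrt(3)*c*(-(9*sqrt(99785) + 2843)^(1/3) + 4/(9*sqrt(99785) + 2843)^(1/3))/36) + C2*exp(c*(-4 + 4/(9*sqrt(99785) + 2843)^(1/3) + (9*sqrt(99785) + 2843)^(1/3))/36)*cos(sqrt(3)*c*(-(9*sqrt(99785) + 2843)^(1/3) + 4/(9*sqrt(99785) + 2843)^(1/3))/36) + C3*exp(-c*(4/(9*sqrt(99785) + 2843)^(1/3) + 2 + (9*sqrt(99785) + 2843)^(1/3))/18) + 12*c/7


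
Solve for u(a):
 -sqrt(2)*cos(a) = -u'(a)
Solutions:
 u(a) = C1 + sqrt(2)*sin(a)


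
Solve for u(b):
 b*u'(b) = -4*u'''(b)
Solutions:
 u(b) = C1 + Integral(C2*airyai(-2^(1/3)*b/2) + C3*airybi(-2^(1/3)*b/2), b)


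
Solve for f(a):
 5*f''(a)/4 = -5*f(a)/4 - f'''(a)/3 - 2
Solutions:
 f(a) = C1*exp(a*(-10 + 5*5^(2/3)/(4*sqrt(111) + 49)^(1/3) + 5^(1/3)*(4*sqrt(111) + 49)^(1/3))/8)*sin(sqrt(3)*5^(1/3)*a*(-(4*sqrt(111) + 49)^(1/3) + 5*5^(1/3)/(4*sqrt(111) + 49)^(1/3))/8) + C2*exp(a*(-10 + 5*5^(2/3)/(4*sqrt(111) + 49)^(1/3) + 5^(1/3)*(4*sqrt(111) + 49)^(1/3))/8)*cos(sqrt(3)*5^(1/3)*a*(-(4*sqrt(111) + 49)^(1/3) + 5*5^(1/3)/(4*sqrt(111) + 49)^(1/3))/8) + C3*exp(-a*(5*5^(2/3)/(4*sqrt(111) + 49)^(1/3) + 5 + 5^(1/3)*(4*sqrt(111) + 49)^(1/3))/4) - 8/5


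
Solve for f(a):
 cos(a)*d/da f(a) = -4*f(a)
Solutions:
 f(a) = C1*(sin(a)^2 - 2*sin(a) + 1)/(sin(a)^2 + 2*sin(a) + 1)


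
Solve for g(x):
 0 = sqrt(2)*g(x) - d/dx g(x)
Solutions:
 g(x) = C1*exp(sqrt(2)*x)


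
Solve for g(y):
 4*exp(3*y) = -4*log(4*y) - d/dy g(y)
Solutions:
 g(y) = C1 - 4*y*log(y) + 4*y*(1 - 2*log(2)) - 4*exp(3*y)/3


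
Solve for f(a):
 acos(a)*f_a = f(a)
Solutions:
 f(a) = C1*exp(Integral(1/acos(a), a))


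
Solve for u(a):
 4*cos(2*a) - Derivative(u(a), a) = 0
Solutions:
 u(a) = C1 + 2*sin(2*a)


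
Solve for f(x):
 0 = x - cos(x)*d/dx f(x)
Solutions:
 f(x) = C1 + Integral(x/cos(x), x)


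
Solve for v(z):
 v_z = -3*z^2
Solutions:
 v(z) = C1 - z^3


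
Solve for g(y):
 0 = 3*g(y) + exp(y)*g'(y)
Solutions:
 g(y) = C1*exp(3*exp(-y))


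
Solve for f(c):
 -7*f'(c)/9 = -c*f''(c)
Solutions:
 f(c) = C1 + C2*c^(16/9)


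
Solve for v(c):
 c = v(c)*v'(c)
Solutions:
 v(c) = -sqrt(C1 + c^2)
 v(c) = sqrt(C1 + c^2)


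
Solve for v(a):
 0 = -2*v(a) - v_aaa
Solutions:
 v(a) = C3*exp(-2^(1/3)*a) + (C1*sin(2^(1/3)*sqrt(3)*a/2) + C2*cos(2^(1/3)*sqrt(3)*a/2))*exp(2^(1/3)*a/2)


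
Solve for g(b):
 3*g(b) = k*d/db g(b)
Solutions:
 g(b) = C1*exp(3*b/k)


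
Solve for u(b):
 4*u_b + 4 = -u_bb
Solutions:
 u(b) = C1 + C2*exp(-4*b) - b


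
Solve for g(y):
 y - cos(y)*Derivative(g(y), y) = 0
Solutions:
 g(y) = C1 + Integral(y/cos(y), y)


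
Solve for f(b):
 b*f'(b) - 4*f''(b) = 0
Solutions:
 f(b) = C1 + C2*erfi(sqrt(2)*b/4)


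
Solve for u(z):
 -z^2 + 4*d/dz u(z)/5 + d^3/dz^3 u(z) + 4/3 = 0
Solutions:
 u(z) = C1 + C2*sin(2*sqrt(5)*z/5) + C3*cos(2*sqrt(5)*z/5) + 5*z^3/12 - 115*z/24


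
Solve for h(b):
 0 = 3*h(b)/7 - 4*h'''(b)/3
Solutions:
 h(b) = C3*exp(3^(2/3)*98^(1/3)*b/14) + (C1*sin(3*3^(1/6)*98^(1/3)*b/28) + C2*cos(3*3^(1/6)*98^(1/3)*b/28))*exp(-3^(2/3)*98^(1/3)*b/28)


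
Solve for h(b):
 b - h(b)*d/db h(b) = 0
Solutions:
 h(b) = -sqrt(C1 + b^2)
 h(b) = sqrt(C1 + b^2)


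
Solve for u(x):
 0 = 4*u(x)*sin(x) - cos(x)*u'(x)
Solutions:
 u(x) = C1/cos(x)^4


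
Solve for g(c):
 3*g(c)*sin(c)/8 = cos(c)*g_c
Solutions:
 g(c) = C1/cos(c)^(3/8)


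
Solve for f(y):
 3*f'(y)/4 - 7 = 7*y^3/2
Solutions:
 f(y) = C1 + 7*y^4/6 + 28*y/3


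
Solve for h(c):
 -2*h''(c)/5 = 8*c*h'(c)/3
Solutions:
 h(c) = C1 + C2*erf(sqrt(30)*c/3)


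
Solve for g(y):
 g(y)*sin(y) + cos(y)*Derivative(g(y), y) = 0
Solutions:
 g(y) = C1*cos(y)


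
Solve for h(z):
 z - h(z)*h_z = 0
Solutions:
 h(z) = -sqrt(C1 + z^2)
 h(z) = sqrt(C1 + z^2)


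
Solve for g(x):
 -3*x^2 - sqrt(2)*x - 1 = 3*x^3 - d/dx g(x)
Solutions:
 g(x) = C1 + 3*x^4/4 + x^3 + sqrt(2)*x^2/2 + x


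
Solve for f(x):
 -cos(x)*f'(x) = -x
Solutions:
 f(x) = C1 + Integral(x/cos(x), x)


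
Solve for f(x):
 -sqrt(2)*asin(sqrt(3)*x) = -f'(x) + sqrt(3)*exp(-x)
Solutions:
 f(x) = C1 + sqrt(2)*x*asin(sqrt(3)*x) + sqrt(6)*sqrt(1 - 3*x^2)/3 - sqrt(3)*exp(-x)


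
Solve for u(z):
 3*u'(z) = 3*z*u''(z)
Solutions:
 u(z) = C1 + C2*z^2


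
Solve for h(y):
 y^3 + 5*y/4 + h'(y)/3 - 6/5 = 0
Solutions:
 h(y) = C1 - 3*y^4/4 - 15*y^2/8 + 18*y/5


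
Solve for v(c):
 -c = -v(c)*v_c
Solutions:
 v(c) = -sqrt(C1 + c^2)
 v(c) = sqrt(C1 + c^2)


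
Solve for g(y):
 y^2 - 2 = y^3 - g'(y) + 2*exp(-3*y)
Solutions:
 g(y) = C1 + y^4/4 - y^3/3 + 2*y - 2*exp(-3*y)/3


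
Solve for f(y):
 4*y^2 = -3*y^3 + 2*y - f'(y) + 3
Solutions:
 f(y) = C1 - 3*y^4/4 - 4*y^3/3 + y^2 + 3*y


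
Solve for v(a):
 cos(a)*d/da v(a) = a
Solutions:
 v(a) = C1 + Integral(a/cos(a), a)


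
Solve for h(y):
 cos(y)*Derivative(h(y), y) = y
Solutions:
 h(y) = C1 + Integral(y/cos(y), y)


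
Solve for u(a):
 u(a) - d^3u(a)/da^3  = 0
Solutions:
 u(a) = C3*exp(a) + (C1*sin(sqrt(3)*a/2) + C2*cos(sqrt(3)*a/2))*exp(-a/2)


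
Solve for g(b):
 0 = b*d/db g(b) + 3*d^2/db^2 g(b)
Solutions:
 g(b) = C1 + C2*erf(sqrt(6)*b/6)


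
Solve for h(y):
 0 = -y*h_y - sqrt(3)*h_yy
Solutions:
 h(y) = C1 + C2*erf(sqrt(2)*3^(3/4)*y/6)


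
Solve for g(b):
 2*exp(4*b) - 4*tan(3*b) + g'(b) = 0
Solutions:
 g(b) = C1 - exp(4*b)/2 - 4*log(cos(3*b))/3


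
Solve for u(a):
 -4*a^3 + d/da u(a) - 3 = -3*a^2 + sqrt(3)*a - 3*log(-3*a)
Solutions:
 u(a) = C1 + a^4 - a^3 + sqrt(3)*a^2/2 - 3*a*log(-a) + 3*a*(2 - log(3))


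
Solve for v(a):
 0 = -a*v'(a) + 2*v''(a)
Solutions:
 v(a) = C1 + C2*erfi(a/2)


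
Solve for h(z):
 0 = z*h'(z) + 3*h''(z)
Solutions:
 h(z) = C1 + C2*erf(sqrt(6)*z/6)


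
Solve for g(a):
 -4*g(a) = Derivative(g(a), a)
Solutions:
 g(a) = C1*exp(-4*a)


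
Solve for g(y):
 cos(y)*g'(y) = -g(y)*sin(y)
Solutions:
 g(y) = C1*cos(y)


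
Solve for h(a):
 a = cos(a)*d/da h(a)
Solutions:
 h(a) = C1 + Integral(a/cos(a), a)


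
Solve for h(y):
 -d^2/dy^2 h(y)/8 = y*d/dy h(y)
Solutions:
 h(y) = C1 + C2*erf(2*y)


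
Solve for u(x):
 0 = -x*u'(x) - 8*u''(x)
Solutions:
 u(x) = C1 + C2*erf(x/4)


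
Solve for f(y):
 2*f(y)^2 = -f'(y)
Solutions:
 f(y) = 1/(C1 + 2*y)


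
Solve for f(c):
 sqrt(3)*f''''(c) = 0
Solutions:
 f(c) = C1 + C2*c + C3*c^2 + C4*c^3


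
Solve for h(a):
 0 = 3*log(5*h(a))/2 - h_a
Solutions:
 -2*Integral(1/(log(_y) + log(5)), (_y, h(a)))/3 = C1 - a


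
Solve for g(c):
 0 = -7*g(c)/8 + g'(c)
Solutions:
 g(c) = C1*exp(7*c/8)


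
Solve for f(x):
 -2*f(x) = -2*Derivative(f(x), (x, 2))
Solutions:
 f(x) = C1*exp(-x) + C2*exp(x)


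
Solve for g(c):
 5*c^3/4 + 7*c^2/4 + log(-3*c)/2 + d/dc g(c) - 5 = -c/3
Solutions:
 g(c) = C1 - 5*c^4/16 - 7*c^3/12 - c^2/6 - c*log(-c)/2 + c*(11 - log(3))/2


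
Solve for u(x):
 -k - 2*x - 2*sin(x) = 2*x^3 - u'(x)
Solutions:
 u(x) = C1 + k*x + x^4/2 + x^2 - 2*cos(x)


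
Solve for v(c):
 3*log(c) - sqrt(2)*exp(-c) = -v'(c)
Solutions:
 v(c) = C1 - 3*c*log(c) + 3*c - sqrt(2)*exp(-c)


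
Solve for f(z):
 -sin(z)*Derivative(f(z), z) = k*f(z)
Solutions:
 f(z) = C1*exp(k*(-log(cos(z) - 1) + log(cos(z) + 1))/2)


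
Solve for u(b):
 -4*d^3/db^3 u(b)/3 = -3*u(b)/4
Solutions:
 u(b) = C3*exp(6^(2/3)*b/4) + (C1*sin(3*2^(2/3)*3^(1/6)*b/8) + C2*cos(3*2^(2/3)*3^(1/6)*b/8))*exp(-6^(2/3)*b/8)


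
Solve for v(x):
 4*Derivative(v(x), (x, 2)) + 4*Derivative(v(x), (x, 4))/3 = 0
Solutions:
 v(x) = C1 + C2*x + C3*sin(sqrt(3)*x) + C4*cos(sqrt(3)*x)


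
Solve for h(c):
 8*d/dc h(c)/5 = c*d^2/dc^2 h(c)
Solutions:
 h(c) = C1 + C2*c^(13/5)


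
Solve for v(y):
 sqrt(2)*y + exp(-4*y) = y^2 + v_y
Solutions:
 v(y) = C1 - y^3/3 + sqrt(2)*y^2/2 - exp(-4*y)/4


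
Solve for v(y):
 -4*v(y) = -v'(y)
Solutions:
 v(y) = C1*exp(4*y)


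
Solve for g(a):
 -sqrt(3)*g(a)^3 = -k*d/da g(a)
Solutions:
 g(a) = -sqrt(2)*sqrt(-k/(C1*k + sqrt(3)*a))/2
 g(a) = sqrt(2)*sqrt(-k/(C1*k + sqrt(3)*a))/2


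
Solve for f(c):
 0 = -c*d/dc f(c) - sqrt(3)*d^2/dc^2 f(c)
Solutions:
 f(c) = C1 + C2*erf(sqrt(2)*3^(3/4)*c/6)


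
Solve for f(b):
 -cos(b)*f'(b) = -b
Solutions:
 f(b) = C1 + Integral(b/cos(b), b)


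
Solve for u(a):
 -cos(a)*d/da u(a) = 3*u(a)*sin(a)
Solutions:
 u(a) = C1*cos(a)^3


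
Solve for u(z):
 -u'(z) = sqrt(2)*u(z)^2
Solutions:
 u(z) = 1/(C1 + sqrt(2)*z)


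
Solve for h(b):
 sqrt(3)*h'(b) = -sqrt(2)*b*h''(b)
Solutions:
 h(b) = C1 + C2*b^(1 - sqrt(6)/2)


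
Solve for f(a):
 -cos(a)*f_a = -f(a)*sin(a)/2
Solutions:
 f(a) = C1/sqrt(cos(a))


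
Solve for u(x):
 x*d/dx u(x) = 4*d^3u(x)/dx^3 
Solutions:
 u(x) = C1 + Integral(C2*airyai(2^(1/3)*x/2) + C3*airybi(2^(1/3)*x/2), x)


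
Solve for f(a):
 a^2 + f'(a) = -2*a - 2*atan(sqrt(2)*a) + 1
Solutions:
 f(a) = C1 - a^3/3 - a^2 - 2*a*atan(sqrt(2)*a) + a + sqrt(2)*log(2*a^2 + 1)/2


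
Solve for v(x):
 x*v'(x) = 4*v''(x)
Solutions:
 v(x) = C1 + C2*erfi(sqrt(2)*x/4)


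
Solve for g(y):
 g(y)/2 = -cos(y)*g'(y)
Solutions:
 g(y) = C1*(sin(y) - 1)^(1/4)/(sin(y) + 1)^(1/4)


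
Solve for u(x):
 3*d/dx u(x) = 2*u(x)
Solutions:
 u(x) = C1*exp(2*x/3)


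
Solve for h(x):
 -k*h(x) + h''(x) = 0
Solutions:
 h(x) = C1*exp(-sqrt(k)*x) + C2*exp(sqrt(k)*x)


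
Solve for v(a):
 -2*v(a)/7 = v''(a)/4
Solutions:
 v(a) = C1*sin(2*sqrt(14)*a/7) + C2*cos(2*sqrt(14)*a/7)


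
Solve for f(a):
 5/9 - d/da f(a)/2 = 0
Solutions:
 f(a) = C1 + 10*a/9


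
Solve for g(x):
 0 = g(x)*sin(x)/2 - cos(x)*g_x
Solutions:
 g(x) = C1/sqrt(cos(x))


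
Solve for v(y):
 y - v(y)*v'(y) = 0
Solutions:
 v(y) = -sqrt(C1 + y^2)
 v(y) = sqrt(C1 + y^2)


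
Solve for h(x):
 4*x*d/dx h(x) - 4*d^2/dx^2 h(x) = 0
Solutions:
 h(x) = C1 + C2*erfi(sqrt(2)*x/2)


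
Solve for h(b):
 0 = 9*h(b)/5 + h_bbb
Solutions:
 h(b) = C3*exp(-15^(2/3)*b/5) + (C1*sin(3*3^(1/6)*5^(2/3)*b/10) + C2*cos(3*3^(1/6)*5^(2/3)*b/10))*exp(15^(2/3)*b/10)


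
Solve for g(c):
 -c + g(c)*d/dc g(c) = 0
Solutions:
 g(c) = -sqrt(C1 + c^2)
 g(c) = sqrt(C1 + c^2)


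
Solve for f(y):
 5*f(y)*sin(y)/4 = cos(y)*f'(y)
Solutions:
 f(y) = C1/cos(y)^(5/4)


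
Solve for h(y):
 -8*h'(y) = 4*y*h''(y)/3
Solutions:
 h(y) = C1 + C2/y^5


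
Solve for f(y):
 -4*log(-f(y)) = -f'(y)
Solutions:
 -li(-f(y)) = C1 + 4*y


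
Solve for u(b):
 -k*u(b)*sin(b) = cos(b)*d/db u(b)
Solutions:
 u(b) = C1*exp(k*log(cos(b)))


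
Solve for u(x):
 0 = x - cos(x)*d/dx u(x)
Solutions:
 u(x) = C1 + Integral(x/cos(x), x)


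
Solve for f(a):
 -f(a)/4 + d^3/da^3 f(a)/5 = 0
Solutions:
 f(a) = C3*exp(10^(1/3)*a/2) + (C1*sin(10^(1/3)*sqrt(3)*a/4) + C2*cos(10^(1/3)*sqrt(3)*a/4))*exp(-10^(1/3)*a/4)


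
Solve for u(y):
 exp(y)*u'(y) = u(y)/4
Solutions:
 u(y) = C1*exp(-exp(-y)/4)


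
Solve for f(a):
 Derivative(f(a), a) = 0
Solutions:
 f(a) = C1


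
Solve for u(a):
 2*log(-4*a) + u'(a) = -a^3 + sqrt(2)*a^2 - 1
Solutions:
 u(a) = C1 - a^4/4 + sqrt(2)*a^3/3 - 2*a*log(-a) + a*(1 - 4*log(2))


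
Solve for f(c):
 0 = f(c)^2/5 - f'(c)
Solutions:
 f(c) = -5/(C1 + c)


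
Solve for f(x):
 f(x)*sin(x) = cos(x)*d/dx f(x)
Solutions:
 f(x) = C1/cos(x)


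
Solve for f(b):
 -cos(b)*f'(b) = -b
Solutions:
 f(b) = C1 + Integral(b/cos(b), b)


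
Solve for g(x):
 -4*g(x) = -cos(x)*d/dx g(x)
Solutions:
 g(x) = C1*(sin(x)^2 + 2*sin(x) + 1)/(sin(x)^2 - 2*sin(x) + 1)


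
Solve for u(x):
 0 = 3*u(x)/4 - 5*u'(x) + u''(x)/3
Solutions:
 u(x) = C1*exp(3*x*(5/2 - sqrt(6))) + C2*exp(3*x*(sqrt(6) + 5/2))


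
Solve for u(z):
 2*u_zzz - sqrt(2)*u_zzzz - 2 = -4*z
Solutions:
 u(z) = C1 + C2*z + C3*z^2 + C4*exp(sqrt(2)*z) - z^4/12 + z^3*(1 - sqrt(2))/6


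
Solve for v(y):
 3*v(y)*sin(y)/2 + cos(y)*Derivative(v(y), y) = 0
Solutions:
 v(y) = C1*cos(y)^(3/2)


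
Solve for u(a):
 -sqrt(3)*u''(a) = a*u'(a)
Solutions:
 u(a) = C1 + C2*erf(sqrt(2)*3^(3/4)*a/6)


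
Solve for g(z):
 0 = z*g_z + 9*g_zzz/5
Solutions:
 g(z) = C1 + Integral(C2*airyai(-15^(1/3)*z/3) + C3*airybi(-15^(1/3)*z/3), z)


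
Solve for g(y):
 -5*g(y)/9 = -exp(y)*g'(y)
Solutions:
 g(y) = C1*exp(-5*exp(-y)/9)


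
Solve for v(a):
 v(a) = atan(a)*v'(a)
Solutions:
 v(a) = C1*exp(Integral(1/atan(a), a))


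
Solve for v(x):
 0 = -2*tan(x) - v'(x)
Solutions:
 v(x) = C1 + 2*log(cos(x))


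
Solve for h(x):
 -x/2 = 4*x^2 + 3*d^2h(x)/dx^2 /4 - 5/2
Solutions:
 h(x) = C1 + C2*x - 4*x^4/9 - x^3/9 + 5*x^2/3


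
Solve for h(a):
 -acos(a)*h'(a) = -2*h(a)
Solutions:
 h(a) = C1*exp(2*Integral(1/acos(a), a))


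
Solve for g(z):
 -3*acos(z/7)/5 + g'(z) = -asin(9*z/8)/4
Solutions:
 g(z) = C1 + 3*z*acos(z/7)/5 - z*asin(9*z/8)/4 - 3*sqrt(49 - z^2)/5 - sqrt(64 - 81*z^2)/36


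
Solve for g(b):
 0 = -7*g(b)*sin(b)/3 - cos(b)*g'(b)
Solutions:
 g(b) = C1*cos(b)^(7/3)


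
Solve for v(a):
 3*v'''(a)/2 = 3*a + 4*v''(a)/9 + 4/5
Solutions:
 v(a) = C1 + C2*a + C3*exp(8*a/27) - 9*a^3/8 - 3933*a^2/320


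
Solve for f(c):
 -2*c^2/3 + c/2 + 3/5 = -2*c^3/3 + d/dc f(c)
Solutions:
 f(c) = C1 + c^4/6 - 2*c^3/9 + c^2/4 + 3*c/5


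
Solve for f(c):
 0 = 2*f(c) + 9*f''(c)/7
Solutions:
 f(c) = C1*sin(sqrt(14)*c/3) + C2*cos(sqrt(14)*c/3)


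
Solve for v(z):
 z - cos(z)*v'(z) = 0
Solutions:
 v(z) = C1 + Integral(z/cos(z), z)


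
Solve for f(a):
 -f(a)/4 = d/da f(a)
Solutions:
 f(a) = C1*exp(-a/4)


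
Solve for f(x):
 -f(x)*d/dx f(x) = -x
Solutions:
 f(x) = -sqrt(C1 + x^2)
 f(x) = sqrt(C1 + x^2)


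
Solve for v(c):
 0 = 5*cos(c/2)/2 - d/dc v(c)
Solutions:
 v(c) = C1 + 5*sin(c/2)


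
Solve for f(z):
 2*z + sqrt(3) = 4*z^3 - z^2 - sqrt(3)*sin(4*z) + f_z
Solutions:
 f(z) = C1 - z^4 + z^3/3 + z^2 + sqrt(3)*z - sqrt(3)*cos(4*z)/4


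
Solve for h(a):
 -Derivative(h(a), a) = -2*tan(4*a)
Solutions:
 h(a) = C1 - log(cos(4*a))/2


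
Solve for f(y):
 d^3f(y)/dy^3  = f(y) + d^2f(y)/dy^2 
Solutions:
 f(y) = C1*exp(y*(-2^(2/3)*(3*sqrt(93) + 29)^(1/3) - 2*2^(1/3)/(3*sqrt(93) + 29)^(1/3) + 4)/12)*sin(2^(1/3)*sqrt(3)*y*(-2^(1/3)*(3*sqrt(93) + 29)^(1/3) + 2/(3*sqrt(93) + 29)^(1/3))/12) + C2*exp(y*(-2^(2/3)*(3*sqrt(93) + 29)^(1/3) - 2*2^(1/3)/(3*sqrt(93) + 29)^(1/3) + 4)/12)*cos(2^(1/3)*sqrt(3)*y*(-2^(1/3)*(3*sqrt(93) + 29)^(1/3) + 2/(3*sqrt(93) + 29)^(1/3))/12) + C3*exp(y*(2*2^(1/3)/(3*sqrt(93) + 29)^(1/3) + 2 + 2^(2/3)*(3*sqrt(93) + 29)^(1/3))/6)


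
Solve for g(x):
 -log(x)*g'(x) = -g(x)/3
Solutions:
 g(x) = C1*exp(li(x)/3)


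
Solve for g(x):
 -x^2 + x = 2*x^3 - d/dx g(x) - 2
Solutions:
 g(x) = C1 + x^4/2 + x^3/3 - x^2/2 - 2*x


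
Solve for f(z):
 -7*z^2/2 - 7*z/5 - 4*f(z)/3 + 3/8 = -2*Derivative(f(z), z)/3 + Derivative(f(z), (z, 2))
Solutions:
 f(z) = -21*z^2/8 - 147*z/40 + (C1*sin(sqrt(11)*z/3) + C2*cos(sqrt(11)*z/3))*exp(z/3) + 381/160


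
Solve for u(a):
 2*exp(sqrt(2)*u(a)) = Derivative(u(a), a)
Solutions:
 u(a) = sqrt(2)*(2*log(-1/(C1 + 2*a)) - log(2))/4


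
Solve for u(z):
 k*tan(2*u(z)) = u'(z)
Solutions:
 u(z) = -asin(C1*exp(2*k*z))/2 + pi/2
 u(z) = asin(C1*exp(2*k*z))/2


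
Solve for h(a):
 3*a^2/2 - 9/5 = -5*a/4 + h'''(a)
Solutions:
 h(a) = C1 + C2*a + C3*a^2 + a^5/40 + 5*a^4/96 - 3*a^3/10


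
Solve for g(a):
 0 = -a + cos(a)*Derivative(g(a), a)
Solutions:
 g(a) = C1 + Integral(a/cos(a), a)


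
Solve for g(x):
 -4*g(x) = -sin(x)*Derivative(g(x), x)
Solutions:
 g(x) = C1*(cos(x)^2 - 2*cos(x) + 1)/(cos(x)^2 + 2*cos(x) + 1)


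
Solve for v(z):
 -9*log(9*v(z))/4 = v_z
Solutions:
 4*Integral(1/(log(_y) + 2*log(3)), (_y, v(z)))/9 = C1 - z


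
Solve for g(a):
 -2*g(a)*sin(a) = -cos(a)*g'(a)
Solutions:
 g(a) = C1/cos(a)^2


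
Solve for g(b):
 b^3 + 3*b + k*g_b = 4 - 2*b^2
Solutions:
 g(b) = C1 - b^4/(4*k) - 2*b^3/(3*k) - 3*b^2/(2*k) + 4*b/k


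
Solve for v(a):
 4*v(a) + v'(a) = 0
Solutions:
 v(a) = C1*exp(-4*a)


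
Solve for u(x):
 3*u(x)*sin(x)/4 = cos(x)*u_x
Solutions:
 u(x) = C1/cos(x)^(3/4)


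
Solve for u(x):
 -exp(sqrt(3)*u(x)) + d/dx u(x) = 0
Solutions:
 u(x) = sqrt(3)*(2*log(-1/(C1 + x)) - log(3))/6


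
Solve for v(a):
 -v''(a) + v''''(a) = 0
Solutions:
 v(a) = C1 + C2*a + C3*exp(-a) + C4*exp(a)


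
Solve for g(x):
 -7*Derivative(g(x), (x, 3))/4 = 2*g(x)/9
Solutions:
 g(x) = C3*exp(x*(-147^(1/3) + 3*3^(1/3)*7^(2/3))/42)*sin(3^(5/6)*7^(2/3)*x/21) + C4*exp(x*(-147^(1/3) + 3*3^(1/3)*7^(2/3))/42)*cos(3^(5/6)*7^(2/3)*x/21) + C5*exp(-x*(147^(1/3) + 3*3^(1/3)*7^(2/3))/42) + (C1*sin(3^(5/6)*7^(2/3)*x/21) + C2*cos(3^(5/6)*7^(2/3)*x/21))*exp(147^(1/3)*x/21)


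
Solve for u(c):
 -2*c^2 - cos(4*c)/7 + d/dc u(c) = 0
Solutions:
 u(c) = C1 + 2*c^3/3 + sin(4*c)/28


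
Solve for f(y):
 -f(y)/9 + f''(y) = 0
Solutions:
 f(y) = C1*exp(-y/3) + C2*exp(y/3)


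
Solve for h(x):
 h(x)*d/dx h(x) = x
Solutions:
 h(x) = -sqrt(C1 + x^2)
 h(x) = sqrt(C1 + x^2)


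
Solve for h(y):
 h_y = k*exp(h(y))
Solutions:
 h(y) = log(-1/(C1 + k*y))


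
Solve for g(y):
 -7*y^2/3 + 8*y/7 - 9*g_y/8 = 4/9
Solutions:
 g(y) = C1 - 56*y^3/81 + 32*y^2/63 - 32*y/81


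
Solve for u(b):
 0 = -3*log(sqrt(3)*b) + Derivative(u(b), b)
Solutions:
 u(b) = C1 + 3*b*log(b) - 3*b + 3*b*log(3)/2


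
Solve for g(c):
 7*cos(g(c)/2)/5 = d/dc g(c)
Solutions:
 -7*c/5 - log(sin(g(c)/2) - 1) + log(sin(g(c)/2) + 1) = C1


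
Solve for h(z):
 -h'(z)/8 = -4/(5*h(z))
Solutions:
 h(z) = -sqrt(C1 + 320*z)/5
 h(z) = sqrt(C1 + 320*z)/5


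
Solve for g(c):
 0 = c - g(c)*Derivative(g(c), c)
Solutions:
 g(c) = -sqrt(C1 + c^2)
 g(c) = sqrt(C1 + c^2)


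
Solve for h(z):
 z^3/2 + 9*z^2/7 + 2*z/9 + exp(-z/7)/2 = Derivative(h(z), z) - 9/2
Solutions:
 h(z) = C1 + z^4/8 + 3*z^3/7 + z^2/9 + 9*z/2 - 7*exp(-z/7)/2


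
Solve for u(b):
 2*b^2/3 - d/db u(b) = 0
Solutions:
 u(b) = C1 + 2*b^3/9


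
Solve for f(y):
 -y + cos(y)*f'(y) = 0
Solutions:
 f(y) = C1 + Integral(y/cos(y), y)


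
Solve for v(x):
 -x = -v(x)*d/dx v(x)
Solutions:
 v(x) = -sqrt(C1 + x^2)
 v(x) = sqrt(C1 + x^2)


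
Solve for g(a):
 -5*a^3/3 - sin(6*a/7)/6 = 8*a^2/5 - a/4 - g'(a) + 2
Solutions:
 g(a) = C1 + 5*a^4/12 + 8*a^3/15 - a^2/8 + 2*a - 7*cos(6*a/7)/36


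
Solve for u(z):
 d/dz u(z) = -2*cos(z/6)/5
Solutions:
 u(z) = C1 - 12*sin(z/6)/5


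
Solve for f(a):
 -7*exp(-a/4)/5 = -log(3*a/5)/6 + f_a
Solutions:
 f(a) = C1 + a*log(a)/6 + a*(-log(5) - 1 + log(3))/6 + 28*exp(-a/4)/5


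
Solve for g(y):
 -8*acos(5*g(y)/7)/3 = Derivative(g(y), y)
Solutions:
 Integral(1/acos(5*_y/7), (_y, g(y))) = C1 - 8*y/3


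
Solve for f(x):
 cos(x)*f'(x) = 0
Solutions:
 f(x) = C1


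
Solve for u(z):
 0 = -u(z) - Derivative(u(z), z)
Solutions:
 u(z) = C1*exp(-z)


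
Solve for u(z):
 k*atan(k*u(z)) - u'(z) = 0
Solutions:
 Integral(1/atan(_y*k), (_y, u(z))) = C1 + k*z


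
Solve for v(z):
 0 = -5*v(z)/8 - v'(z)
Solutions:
 v(z) = C1*exp(-5*z/8)


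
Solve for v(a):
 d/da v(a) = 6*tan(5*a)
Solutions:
 v(a) = C1 - 6*log(cos(5*a))/5


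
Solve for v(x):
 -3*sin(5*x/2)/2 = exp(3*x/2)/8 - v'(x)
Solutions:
 v(x) = C1 + exp(3*x/2)/12 - 3*cos(5*x/2)/5


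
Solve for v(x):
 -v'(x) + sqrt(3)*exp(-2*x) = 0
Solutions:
 v(x) = C1 - sqrt(3)*exp(-2*x)/2


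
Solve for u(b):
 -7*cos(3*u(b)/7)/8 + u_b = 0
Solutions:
 -7*b/8 - 7*log(sin(3*u(b)/7) - 1)/6 + 7*log(sin(3*u(b)/7) + 1)/6 = C1


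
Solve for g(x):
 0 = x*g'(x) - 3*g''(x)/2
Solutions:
 g(x) = C1 + C2*erfi(sqrt(3)*x/3)


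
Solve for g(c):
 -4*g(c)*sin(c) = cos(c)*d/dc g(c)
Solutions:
 g(c) = C1*cos(c)^4


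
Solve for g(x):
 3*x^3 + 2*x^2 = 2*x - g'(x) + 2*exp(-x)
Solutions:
 g(x) = C1 - 3*x^4/4 - 2*x^3/3 + x^2 - 2*exp(-x)


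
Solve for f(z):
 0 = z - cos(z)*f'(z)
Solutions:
 f(z) = C1 + Integral(z/cos(z), z)


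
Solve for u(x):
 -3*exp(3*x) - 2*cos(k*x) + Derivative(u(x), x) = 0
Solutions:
 u(x) = C1 + exp(3*x) + 2*sin(k*x)/k


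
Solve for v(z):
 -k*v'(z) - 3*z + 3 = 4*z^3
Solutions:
 v(z) = C1 - z^4/k - 3*z^2/(2*k) + 3*z/k


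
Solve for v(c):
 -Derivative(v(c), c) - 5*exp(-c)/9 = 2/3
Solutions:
 v(c) = C1 - 2*c/3 + 5*exp(-c)/9


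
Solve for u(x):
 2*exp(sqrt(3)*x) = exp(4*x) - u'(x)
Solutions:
 u(x) = C1 + exp(4*x)/4 - 2*sqrt(3)*exp(sqrt(3)*x)/3


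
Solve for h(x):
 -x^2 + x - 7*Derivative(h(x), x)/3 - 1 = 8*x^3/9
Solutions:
 h(x) = C1 - 2*x^4/21 - x^3/7 + 3*x^2/14 - 3*x/7


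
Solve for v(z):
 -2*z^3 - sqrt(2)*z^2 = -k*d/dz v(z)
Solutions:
 v(z) = C1 + z^4/(2*k) + sqrt(2)*z^3/(3*k)


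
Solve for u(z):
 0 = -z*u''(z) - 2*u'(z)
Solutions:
 u(z) = C1 + C2/z


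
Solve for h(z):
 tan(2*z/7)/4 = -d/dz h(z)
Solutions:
 h(z) = C1 + 7*log(cos(2*z/7))/8


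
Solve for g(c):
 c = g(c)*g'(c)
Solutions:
 g(c) = -sqrt(C1 + c^2)
 g(c) = sqrt(C1 + c^2)


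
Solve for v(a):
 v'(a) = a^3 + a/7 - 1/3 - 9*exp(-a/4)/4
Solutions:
 v(a) = C1 + a^4/4 + a^2/14 - a/3 + 9*exp(-a/4)


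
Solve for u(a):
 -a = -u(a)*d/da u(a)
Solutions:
 u(a) = -sqrt(C1 + a^2)
 u(a) = sqrt(C1 + a^2)


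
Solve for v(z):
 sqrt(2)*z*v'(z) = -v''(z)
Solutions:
 v(z) = C1 + C2*erf(2^(3/4)*z/2)


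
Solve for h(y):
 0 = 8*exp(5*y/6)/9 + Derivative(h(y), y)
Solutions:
 h(y) = C1 - 16*exp(5*y/6)/15


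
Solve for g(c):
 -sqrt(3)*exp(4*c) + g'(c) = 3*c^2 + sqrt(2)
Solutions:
 g(c) = C1 + c^3 + sqrt(2)*c + sqrt(3)*exp(4*c)/4


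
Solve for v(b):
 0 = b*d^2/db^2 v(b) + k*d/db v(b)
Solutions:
 v(b) = C1 + b^(1 - re(k))*(C2*sin(log(b)*Abs(im(k))) + C3*cos(log(b)*im(k)))


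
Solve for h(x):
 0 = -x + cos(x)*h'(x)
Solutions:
 h(x) = C1 + Integral(x/cos(x), x)


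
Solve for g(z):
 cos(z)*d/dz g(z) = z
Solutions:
 g(z) = C1 + Integral(z/cos(z), z)


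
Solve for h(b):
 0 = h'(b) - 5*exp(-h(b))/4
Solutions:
 h(b) = log(C1 + 5*b/4)


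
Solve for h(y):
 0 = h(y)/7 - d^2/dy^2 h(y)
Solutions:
 h(y) = C1*exp(-sqrt(7)*y/7) + C2*exp(sqrt(7)*y/7)


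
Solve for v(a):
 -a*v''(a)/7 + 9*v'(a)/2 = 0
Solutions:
 v(a) = C1 + C2*a^(65/2)


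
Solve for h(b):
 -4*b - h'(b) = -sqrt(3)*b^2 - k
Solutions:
 h(b) = C1 + sqrt(3)*b^3/3 - 2*b^2 + b*k


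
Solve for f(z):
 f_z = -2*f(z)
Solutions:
 f(z) = C1*exp(-2*z)


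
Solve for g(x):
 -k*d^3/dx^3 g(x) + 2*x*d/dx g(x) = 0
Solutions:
 g(x) = C1 + Integral(C2*airyai(2^(1/3)*x*(1/k)^(1/3)) + C3*airybi(2^(1/3)*x*(1/k)^(1/3)), x)


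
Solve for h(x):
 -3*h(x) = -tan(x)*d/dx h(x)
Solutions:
 h(x) = C1*sin(x)^3


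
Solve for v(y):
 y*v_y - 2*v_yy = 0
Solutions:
 v(y) = C1 + C2*erfi(y/2)


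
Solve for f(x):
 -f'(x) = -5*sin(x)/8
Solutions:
 f(x) = C1 - 5*cos(x)/8


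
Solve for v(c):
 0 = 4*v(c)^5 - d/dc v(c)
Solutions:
 v(c) = -(-1/(C1 + 16*c))^(1/4)
 v(c) = (-1/(C1 + 16*c))^(1/4)
 v(c) = -I*(-1/(C1 + 16*c))^(1/4)
 v(c) = I*(-1/(C1 + 16*c))^(1/4)


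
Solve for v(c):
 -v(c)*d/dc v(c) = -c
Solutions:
 v(c) = -sqrt(C1 + c^2)
 v(c) = sqrt(C1 + c^2)


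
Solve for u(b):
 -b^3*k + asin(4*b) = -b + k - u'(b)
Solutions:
 u(b) = C1 + b^4*k/4 - b^2/2 + b*k - b*asin(4*b) - sqrt(1 - 16*b^2)/4


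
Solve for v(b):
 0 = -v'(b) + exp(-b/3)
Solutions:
 v(b) = C1 - 3*exp(-b/3)


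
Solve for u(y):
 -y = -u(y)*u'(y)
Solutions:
 u(y) = -sqrt(C1 + y^2)
 u(y) = sqrt(C1 + y^2)


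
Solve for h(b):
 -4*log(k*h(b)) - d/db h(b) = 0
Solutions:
 li(k*h(b))/k = C1 - 4*b


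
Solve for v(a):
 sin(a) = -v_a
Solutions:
 v(a) = C1 + cos(a)


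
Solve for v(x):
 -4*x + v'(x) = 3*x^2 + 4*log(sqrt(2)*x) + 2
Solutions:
 v(x) = C1 + x^3 + 2*x^2 + 4*x*log(x) - 2*x + x*log(4)


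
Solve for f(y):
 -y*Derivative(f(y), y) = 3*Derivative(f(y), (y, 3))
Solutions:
 f(y) = C1 + Integral(C2*airyai(-3^(2/3)*y/3) + C3*airybi(-3^(2/3)*y/3), y)


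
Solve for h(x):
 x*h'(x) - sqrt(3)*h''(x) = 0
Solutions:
 h(x) = C1 + C2*erfi(sqrt(2)*3^(3/4)*x/6)


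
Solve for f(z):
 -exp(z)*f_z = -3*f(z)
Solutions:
 f(z) = C1*exp(-3*exp(-z))


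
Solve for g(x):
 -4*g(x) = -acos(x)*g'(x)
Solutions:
 g(x) = C1*exp(4*Integral(1/acos(x), x))


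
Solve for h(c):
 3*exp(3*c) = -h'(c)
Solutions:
 h(c) = C1 - exp(3*c)


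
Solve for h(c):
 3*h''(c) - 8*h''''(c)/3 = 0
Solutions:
 h(c) = C1 + C2*c + C3*exp(-3*sqrt(2)*c/4) + C4*exp(3*sqrt(2)*c/4)


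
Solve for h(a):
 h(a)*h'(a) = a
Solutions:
 h(a) = -sqrt(C1 + a^2)
 h(a) = sqrt(C1 + a^2)


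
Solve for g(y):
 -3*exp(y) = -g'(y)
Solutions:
 g(y) = C1 + 3*exp(y)


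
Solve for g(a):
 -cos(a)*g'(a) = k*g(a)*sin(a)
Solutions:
 g(a) = C1*exp(k*log(cos(a)))


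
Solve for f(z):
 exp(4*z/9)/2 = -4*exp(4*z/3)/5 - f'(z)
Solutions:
 f(z) = C1 - 9*exp(4*z/9)/8 - 3*exp(4*z/3)/5


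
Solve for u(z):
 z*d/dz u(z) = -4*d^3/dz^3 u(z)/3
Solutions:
 u(z) = C1 + Integral(C2*airyai(-6^(1/3)*z/2) + C3*airybi(-6^(1/3)*z/2), z)


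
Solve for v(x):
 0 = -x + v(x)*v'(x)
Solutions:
 v(x) = -sqrt(C1 + x^2)
 v(x) = sqrt(C1 + x^2)


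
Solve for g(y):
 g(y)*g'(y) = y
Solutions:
 g(y) = -sqrt(C1 + y^2)
 g(y) = sqrt(C1 + y^2)


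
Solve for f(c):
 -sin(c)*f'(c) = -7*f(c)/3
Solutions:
 f(c) = C1*(cos(c) - 1)^(7/6)/(cos(c) + 1)^(7/6)


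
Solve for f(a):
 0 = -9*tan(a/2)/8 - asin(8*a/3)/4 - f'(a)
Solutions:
 f(a) = C1 - a*asin(8*a/3)/4 - sqrt(9 - 64*a^2)/32 + 9*log(cos(a/2))/4


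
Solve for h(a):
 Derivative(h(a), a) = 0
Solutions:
 h(a) = C1


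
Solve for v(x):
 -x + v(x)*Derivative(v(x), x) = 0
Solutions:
 v(x) = -sqrt(C1 + x^2)
 v(x) = sqrt(C1 + x^2)


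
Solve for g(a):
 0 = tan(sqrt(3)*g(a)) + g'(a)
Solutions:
 g(a) = sqrt(3)*(pi - asin(C1*exp(-sqrt(3)*a)))/3
 g(a) = sqrt(3)*asin(C1*exp(-sqrt(3)*a))/3


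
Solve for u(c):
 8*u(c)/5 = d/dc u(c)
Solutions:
 u(c) = C1*exp(8*c/5)


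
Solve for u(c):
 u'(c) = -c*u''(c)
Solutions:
 u(c) = C1 + C2*log(c)


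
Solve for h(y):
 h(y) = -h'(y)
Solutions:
 h(y) = C1*exp(-y)


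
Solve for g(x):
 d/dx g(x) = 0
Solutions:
 g(x) = C1


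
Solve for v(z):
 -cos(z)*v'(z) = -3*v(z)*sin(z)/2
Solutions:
 v(z) = C1/cos(z)^(3/2)


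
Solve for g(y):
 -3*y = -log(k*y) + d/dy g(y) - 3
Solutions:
 g(y) = C1 - 3*y^2/2 + y*log(k*y) + 2*y


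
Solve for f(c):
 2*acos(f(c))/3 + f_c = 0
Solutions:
 Integral(1/acos(_y), (_y, f(c))) = C1 - 2*c/3


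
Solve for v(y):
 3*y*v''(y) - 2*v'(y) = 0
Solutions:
 v(y) = C1 + C2*y^(5/3)


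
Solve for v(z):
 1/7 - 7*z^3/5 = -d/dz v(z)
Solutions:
 v(z) = C1 + 7*z^4/20 - z/7


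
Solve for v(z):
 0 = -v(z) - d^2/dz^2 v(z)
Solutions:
 v(z) = C1*sin(z) + C2*cos(z)


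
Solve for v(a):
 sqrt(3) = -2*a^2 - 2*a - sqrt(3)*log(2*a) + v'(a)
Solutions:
 v(a) = C1 + 2*a^3/3 + a^2 + sqrt(3)*a*log(a) + sqrt(3)*a*log(2)


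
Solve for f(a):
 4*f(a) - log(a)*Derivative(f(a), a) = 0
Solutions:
 f(a) = C1*exp(4*li(a))


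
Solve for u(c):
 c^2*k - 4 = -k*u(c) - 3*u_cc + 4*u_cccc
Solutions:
 u(c) = C1*exp(-sqrt(2)*c*sqrt(3 - sqrt(16*k + 9))/4) + C2*exp(sqrt(2)*c*sqrt(3 - sqrt(16*k + 9))/4) + C3*exp(-sqrt(2)*c*sqrt(sqrt(16*k + 9) + 3)/4) + C4*exp(sqrt(2)*c*sqrt(sqrt(16*k + 9) + 3)/4) - c^2 + 10/k


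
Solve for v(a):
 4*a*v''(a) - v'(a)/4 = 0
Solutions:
 v(a) = C1 + C2*a^(17/16)


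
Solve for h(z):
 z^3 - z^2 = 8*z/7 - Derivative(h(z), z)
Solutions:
 h(z) = C1 - z^4/4 + z^3/3 + 4*z^2/7


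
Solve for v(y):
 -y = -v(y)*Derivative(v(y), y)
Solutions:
 v(y) = -sqrt(C1 + y^2)
 v(y) = sqrt(C1 + y^2)


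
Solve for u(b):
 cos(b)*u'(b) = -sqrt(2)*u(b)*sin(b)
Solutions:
 u(b) = C1*cos(b)^(sqrt(2))
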